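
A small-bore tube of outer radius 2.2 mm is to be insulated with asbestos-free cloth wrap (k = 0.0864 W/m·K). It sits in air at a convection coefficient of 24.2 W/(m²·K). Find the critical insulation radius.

For a cylinder r_cr = k/h = 0.0864/24.2
r_cr = 3.57 mm; since the bare radius (2.2 mm) is below r_cr, adding a thin layer of insulation will *increase* heat loss.

r_cr ≈ 3.57 mm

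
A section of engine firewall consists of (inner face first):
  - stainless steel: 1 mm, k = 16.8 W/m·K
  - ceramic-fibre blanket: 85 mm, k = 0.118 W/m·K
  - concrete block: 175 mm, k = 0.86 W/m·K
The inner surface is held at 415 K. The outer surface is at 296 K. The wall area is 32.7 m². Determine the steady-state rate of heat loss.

Model the wall as resistances in series:
R_stainless steel = L/(kA) = 0.001/(16.8×32.7) = 1.82×10^-6 K/W
R_ceramic-fibre blanket = L/(kA) = 0.085/(0.118×32.7) = 0.02203 K/W
R_concrete block = L/(kA) = 0.175/(0.86×32.7) = 0.006223 K/W
R_total = 0.02825 K/W
Q = ΔT / R_total = 119 / 0.02825

Q ≈ 4210 W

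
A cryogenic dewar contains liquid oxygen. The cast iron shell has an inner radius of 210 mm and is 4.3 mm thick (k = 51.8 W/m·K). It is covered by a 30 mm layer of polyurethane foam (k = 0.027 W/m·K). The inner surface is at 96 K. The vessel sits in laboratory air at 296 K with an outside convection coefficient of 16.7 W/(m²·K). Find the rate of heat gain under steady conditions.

Radial (spherical) resistances in series:
R_cast iron shell = (1/0.21 − 1/0.2143)/(4π×51.8) = 1.468×10^-4 K/W
R_polyurethane foam = (1/0.2143 − 1/0.2443)/(4π×0.027) = 1.689 K/W
R_outer film = 1/(h·4πr_o²) = 1/(16.7×4π×0.2443²) = 0.07984 K/W
R_total = 1.769 K/W
Q = ΔT/R_total = 200/1.769

Q ≈ 113 W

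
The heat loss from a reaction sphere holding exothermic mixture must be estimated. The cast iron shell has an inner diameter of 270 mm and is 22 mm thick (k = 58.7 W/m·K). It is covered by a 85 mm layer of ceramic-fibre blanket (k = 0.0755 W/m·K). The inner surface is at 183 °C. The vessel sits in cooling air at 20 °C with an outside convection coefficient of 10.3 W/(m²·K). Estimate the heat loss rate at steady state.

For a spherical shell R = (1/r₁ − 1/r₂)/(4πk); film R = 1/(h·4πr²). In series:
R_cast iron shell = (1/0.135 − 1/0.157)/(4π×58.7) = 0.001407 K/W
R_ceramic-fibre blanket = (1/0.157 − 1/0.242)/(4π×0.0755) = 2.358 K/W
R_outer film = 1/(h·4πr_o²) = 1/(10.3×4π×0.242²) = 0.1319 K/W
R_total = 2.491 K/W
Q = ΔT/R_total = 163/2.491

Q ≈ 65.4 W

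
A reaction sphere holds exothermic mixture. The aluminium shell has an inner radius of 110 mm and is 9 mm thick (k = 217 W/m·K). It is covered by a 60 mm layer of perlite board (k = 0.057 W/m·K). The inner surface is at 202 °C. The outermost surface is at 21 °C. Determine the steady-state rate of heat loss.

Q ≈ 46 W

Each spherical layer contributes R = (1/r_i − 1/r_o)/(4πk):
R_aluminium shell = (1/0.11 − 1/0.119)/(4π×217) = 2.521×10^-4 K/W
R_perlite board = (1/0.119 − 1/0.179)/(4π×0.057) = 3.932 K/W
R_total = 3.933 K/W
Q = ΔT/R_total = 181/3.933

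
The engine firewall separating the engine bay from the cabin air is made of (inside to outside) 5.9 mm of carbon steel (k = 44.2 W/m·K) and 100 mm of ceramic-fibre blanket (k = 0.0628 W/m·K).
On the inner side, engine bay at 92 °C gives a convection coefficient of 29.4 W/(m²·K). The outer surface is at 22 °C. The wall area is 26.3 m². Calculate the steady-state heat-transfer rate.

Q ≈ 1130 W

Using the resistance-network approach (series):
R_inner film = 1/(h_i·A) = 1/(29.4×26.3) = 0.001293 K/W
R_carbon steel = L/(kA) = 0.0059/(44.2×26.3) = 5.075×10^-6 K/W
R_ceramic-fibre blanket = L/(kA) = 0.1/(0.0628×26.3) = 0.06055 K/W
R_total = 0.06184 K/W
Q = ΔT / R_total = 70 / 0.06184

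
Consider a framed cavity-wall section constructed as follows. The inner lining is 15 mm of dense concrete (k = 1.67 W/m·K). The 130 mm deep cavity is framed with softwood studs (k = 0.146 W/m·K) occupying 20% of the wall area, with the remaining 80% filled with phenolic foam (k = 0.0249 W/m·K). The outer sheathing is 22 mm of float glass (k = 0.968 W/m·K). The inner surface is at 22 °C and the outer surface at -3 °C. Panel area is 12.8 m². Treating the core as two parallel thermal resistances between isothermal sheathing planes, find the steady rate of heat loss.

Sheathing layers in series; stud and cavity paths in parallel between them.
R_inner = 0.015/(1.67×12.8) = 7.017×10^-4 K/W
R_stud  = 0.13/(0.146×0.2×12.8) = 0.3478 K/W
R_cav   = 0.13/(0.0249×0.8×12.8) = 0.5099 K/W
1/R_core = 1/R_stud + 1/R_cav → R_core = 0.2068 K/W
R_outer = 0.022/(0.968×12.8) = 0.001776 K/W
R_total = 0.2092 K/W
Q = ΔT/R_total = 25/0.2092

Q ≈ 119 W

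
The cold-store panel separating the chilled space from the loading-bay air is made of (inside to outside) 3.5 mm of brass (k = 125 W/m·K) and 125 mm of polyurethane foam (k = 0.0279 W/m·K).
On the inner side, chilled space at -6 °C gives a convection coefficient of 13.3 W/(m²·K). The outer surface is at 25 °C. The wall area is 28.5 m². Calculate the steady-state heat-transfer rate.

Q ≈ 194 W

Series thermal resistances:
R_inner film = 1/(h_i·A) = 1/(13.3×28.5) = 0.002638 K/W
R_brass = L/(kA) = 0.0035/(125×28.5) = 9.825×10^-7 K/W
R_polyurethane foam = L/(kA) = 0.125/(0.0279×28.5) = 0.1572 K/W
R_total = 0.1598 K/W
Q = ΔT / R_total = 31 / 0.1598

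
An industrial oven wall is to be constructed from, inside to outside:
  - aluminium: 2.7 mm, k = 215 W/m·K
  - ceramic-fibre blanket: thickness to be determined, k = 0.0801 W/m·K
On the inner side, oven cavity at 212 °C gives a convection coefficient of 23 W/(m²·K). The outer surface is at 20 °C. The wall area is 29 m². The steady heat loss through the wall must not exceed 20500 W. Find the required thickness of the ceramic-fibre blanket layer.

L ≈ 18.3 mm

Series thermal resistances:
R_inner film = 1/(h_i·A) = 1/(23×29) = 0.001499 K/W
R_aluminium = L/(kA) = 0.0027/(215×29) = 4.33×10^-7 K/W
Sum of the known resistances R_other = 0.0015 K/W
Required total resistance R_tot = ΔT/Q_allow = 192/20500 = 0.009366 K/W
R_ceramic-fibre blanket = R_tot − R_other = 0.007866 K/W
L = R·k·A = 0.007866×0.0801×29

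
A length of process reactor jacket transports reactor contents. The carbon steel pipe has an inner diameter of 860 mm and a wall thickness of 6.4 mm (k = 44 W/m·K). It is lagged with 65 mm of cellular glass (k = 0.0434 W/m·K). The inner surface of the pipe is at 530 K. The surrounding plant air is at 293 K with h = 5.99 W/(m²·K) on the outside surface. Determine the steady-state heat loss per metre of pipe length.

Radial resistances (cylindrical: R_cond = ln(r_o/r_i)/(2πkL), R_conv = 1/(h·2πrL)):
R_carbon steel pipe wall = ln(436.4/430)/(2π×44×1) = 5.344×10^-5 K/W
R_cellular glass = ln(501.4/436.4)/(2π×0.0434×1) = 0.5092 K/W
R_outer film = 1/(h_o·2πr_oL) = 1/(5.99×2π×0.5014×1) = 0.05299 K/W
R_total = 0.5622 K/W
Q = ΔT/R_total = 237/0.5622

q′ ≈ 422 W/m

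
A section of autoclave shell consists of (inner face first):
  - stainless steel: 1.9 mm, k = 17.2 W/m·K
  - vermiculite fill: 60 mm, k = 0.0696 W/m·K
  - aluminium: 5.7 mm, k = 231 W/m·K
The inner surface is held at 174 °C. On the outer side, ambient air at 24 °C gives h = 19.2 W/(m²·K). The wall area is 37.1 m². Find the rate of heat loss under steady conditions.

Thermal resistances in series:
R_stainless steel = L/(kA) = 0.0019/(17.2×37.1) = 2.977×10^-6 K/W
R_vermiculite fill = L/(kA) = 0.06/(0.0696×37.1) = 0.02324 K/W
R_aluminium = L/(kA) = 0.0057/(231×37.1) = 6.651×10^-7 K/W
R_outer film = 1/(h_o·A) = 1/(19.2×37.1) = 0.001404 K/W
R_total = 0.02464 K/W
Q = ΔT / R_total = 150 / 0.02464

Q ≈ 6090 W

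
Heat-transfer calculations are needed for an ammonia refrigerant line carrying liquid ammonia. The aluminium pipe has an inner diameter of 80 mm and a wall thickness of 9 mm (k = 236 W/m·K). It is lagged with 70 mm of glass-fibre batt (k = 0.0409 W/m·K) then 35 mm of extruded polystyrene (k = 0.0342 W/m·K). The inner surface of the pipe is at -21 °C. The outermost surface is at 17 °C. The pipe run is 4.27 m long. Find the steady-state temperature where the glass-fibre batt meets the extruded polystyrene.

Radial resistances (cylindrical: R_cond = ln(r_o/r_i)/(2πkL), R_conv = 1/(h·2πrL)):
R_aluminium pipe wall = ln(49/40)/(2π×236×4.27) = 3.205×10^-5 K/W
R_glass-fibre batt = ln(119/49)/(2π×0.0409×4.27) = 0.8086 K/W
R_extruded polystyrene = ln(154/119)/(2π×0.0342×4.27) = 0.281 K/W
R_total = 1.09 K/W
Q = ΔT/R_total = 38/1.09
Q = 34.9 W
T_interface = T_inner + Q·ΣR(inner→interface) = -21 + 34.9×0.8086

T ≈ 7.2 °C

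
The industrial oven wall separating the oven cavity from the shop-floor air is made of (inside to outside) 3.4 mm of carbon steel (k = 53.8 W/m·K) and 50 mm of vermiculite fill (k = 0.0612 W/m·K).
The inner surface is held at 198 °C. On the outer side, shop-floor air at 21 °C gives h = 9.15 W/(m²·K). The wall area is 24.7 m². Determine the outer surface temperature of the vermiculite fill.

Model the wall as resistances in series:
R_carbon steel = L/(kA) = 0.0034/(53.8×24.7) = 2.559×10^-6 K/W
R_vermiculite fill = L/(kA) = 0.05/(0.0612×24.7) = 0.03308 K/W
R_outer film = 1/(h_o·A) = 1/(9.15×24.7) = 0.004425 K/W
R_total = 0.0375 K/W;  Q = ΔT/R_total = 177/0.0375 = 4720 W
T_interface = T_inner − Q·ΣR(inner→interface) = 198 − 4720×0.03308

T ≈ 41.9 °C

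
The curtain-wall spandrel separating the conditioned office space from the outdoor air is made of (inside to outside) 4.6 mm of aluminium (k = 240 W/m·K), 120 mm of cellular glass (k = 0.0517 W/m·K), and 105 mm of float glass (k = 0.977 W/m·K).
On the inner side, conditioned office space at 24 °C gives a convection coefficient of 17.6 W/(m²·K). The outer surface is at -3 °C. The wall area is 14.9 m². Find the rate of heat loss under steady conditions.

Using the resistance-network approach (series):
R_inner film = 1/(h_i·A) = 1/(17.6×14.9) = 0.003813 K/W
R_aluminium = L/(kA) = 0.0046/(240×14.9) = 1.286×10^-6 K/W
R_cellular glass = L/(kA) = 0.12/(0.0517×14.9) = 0.1558 K/W
R_float glass = L/(kA) = 0.105/(0.977×14.9) = 0.007213 K/W
R_total = 0.1668 K/W
Q = ΔT / R_total = 27 / 0.1668

Q ≈ 162 W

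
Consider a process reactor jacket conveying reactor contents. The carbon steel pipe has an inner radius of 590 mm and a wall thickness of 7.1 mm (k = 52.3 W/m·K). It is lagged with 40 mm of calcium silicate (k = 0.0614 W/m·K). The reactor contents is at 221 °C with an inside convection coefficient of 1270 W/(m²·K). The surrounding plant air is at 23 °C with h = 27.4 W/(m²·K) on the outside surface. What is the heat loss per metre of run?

For a radial system each layer contributes R = ln(r_out/r_in)/(2πkL); films add R = 1/(hA).
R_inner film = 1/(h_i·2πr₁L) = 1/(1270×2π×0.59×1) = 2.124×10^-4 K/W
R_carbon steel pipe wall = ln(597.1/590)/(2π×52.3×1) = 3.64×10^-5 K/W
R_calcium silicate = ln(637.1/597.1)/(2π×0.0614×1) = 0.1681 K/W
R_outer film = 1/(h_o·2πr_oL) = 1/(27.4×2π×0.6371×1) = 0.009117 K/W
R_total = 0.1774 K/W
Q = ΔT/R_total = 198/0.1774

q′ ≈ 1120 W/m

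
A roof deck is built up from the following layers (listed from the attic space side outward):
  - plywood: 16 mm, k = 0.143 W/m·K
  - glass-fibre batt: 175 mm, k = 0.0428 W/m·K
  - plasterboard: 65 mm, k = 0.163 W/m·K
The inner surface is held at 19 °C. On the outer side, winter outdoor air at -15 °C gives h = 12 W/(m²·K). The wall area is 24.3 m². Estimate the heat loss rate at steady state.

Q ≈ 176 W

Thermal resistances in series:
R_plywood = L/(kA) = 0.016/(0.143×24.3) = 0.004604 K/W
R_glass-fibre batt = L/(kA) = 0.175/(0.0428×24.3) = 0.1683 K/W
R_plasterboard = L/(kA) = 0.065/(0.163×24.3) = 0.01641 K/W
R_outer film = 1/(h_o·A) = 1/(12×24.3) = 0.003429 K/W
R_total = 0.1927 K/W
Q = ΔT / R_total = 34 / 0.1927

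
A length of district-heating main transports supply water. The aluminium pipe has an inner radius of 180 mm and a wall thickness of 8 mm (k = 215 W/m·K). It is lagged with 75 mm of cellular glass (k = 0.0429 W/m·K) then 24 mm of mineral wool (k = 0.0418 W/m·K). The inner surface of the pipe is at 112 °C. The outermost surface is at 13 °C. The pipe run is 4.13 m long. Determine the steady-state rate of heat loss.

Q ≈ 259 W

Cylindrical conduction, so R = ln(r₂/r₁)/(2πkL) per layer, in series:
R_aluminium pipe wall = ln(188/180)/(2π×215×4.13) = 7.794×10^-6 K/W
R_cellular glass = ln(263/188)/(2π×0.0429×4.13) = 0.3016 K/W
R_mineral wool = ln(287/263)/(2π×0.0418×4.13) = 0.08051 K/W
R_total = 0.3821 K/W
Q = ΔT/R_total = 99/0.3821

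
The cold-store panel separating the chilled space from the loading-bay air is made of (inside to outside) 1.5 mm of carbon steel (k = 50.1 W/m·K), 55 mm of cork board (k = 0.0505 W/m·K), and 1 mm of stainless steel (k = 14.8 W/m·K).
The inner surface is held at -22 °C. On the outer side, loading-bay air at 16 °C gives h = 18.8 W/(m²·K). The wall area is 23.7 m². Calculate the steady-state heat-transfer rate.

Model the wall as resistances in series:
R_carbon steel = L/(kA) = 0.0015/(50.1×23.7) = 1.263×10^-6 K/W
R_cork board = L/(kA) = 0.055/(0.0505×23.7) = 0.04595 K/W
R_stainless steel = L/(kA) = 0.001/(14.8×23.7) = 2.851×10^-6 K/W
R_outer film = 1/(h_o·A) = 1/(18.8×23.7) = 0.002244 K/W
R_total = 0.0482 K/W
Q = ΔT / R_total = 38 / 0.0482

Q ≈ 788 W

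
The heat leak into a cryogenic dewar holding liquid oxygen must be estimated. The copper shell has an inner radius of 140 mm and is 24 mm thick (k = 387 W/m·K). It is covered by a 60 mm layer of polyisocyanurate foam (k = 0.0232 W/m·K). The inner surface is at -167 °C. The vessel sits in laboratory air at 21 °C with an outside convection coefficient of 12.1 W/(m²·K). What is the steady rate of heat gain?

For a spherical shell R = (1/r₁ − 1/r₂)/(4πk); film R = 1/(h·4πr²). In series:
R_copper shell = (1/0.14 − 1/0.164)/(4π×387) = 2.149×10^-4 K/W
R_polyisocyanurate foam = (1/0.164 − 1/0.224)/(4π×0.0232) = 5.602 K/W
R_outer film = 1/(h·4πr_o²) = 1/(12.1×4π×0.224²) = 0.1311 K/W
R_total = 5.734 K/W
Q = ΔT/R_total = 188/5.734

Q ≈ 32.8 W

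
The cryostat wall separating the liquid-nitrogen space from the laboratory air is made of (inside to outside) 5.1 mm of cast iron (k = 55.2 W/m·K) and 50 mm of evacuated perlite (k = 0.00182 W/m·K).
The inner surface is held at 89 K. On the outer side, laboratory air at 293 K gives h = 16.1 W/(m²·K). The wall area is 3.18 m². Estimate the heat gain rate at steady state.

Q ≈ 23.6 W

Model the wall as resistances in series:
R_cast iron = L/(kA) = 0.0051/(55.2×3.18) = 2.905×10^-5 K/W
R_evacuated perlite = L/(kA) = 0.05/(0.00182×3.18) = 8.639 K/W
R_outer film = 1/(h_o·A) = 1/(16.1×3.18) = 0.01953 K/W
R_total = 8.659 K/W
Q = ΔT / R_total = 204 / 8.659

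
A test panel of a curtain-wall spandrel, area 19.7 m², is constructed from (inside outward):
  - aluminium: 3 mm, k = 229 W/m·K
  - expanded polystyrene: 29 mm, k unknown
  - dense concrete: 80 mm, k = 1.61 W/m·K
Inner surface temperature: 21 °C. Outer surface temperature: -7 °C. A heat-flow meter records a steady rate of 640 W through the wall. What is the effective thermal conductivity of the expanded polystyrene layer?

k ≈ 0.0357 W/(m·K)

Using the resistance-network approach (series):
R_aluminium = L/(kA) = 0.003/(229×19.7) = 6.65×10^-7 K/W
R_dense concrete = L/(kA) = 0.08/(1.61×19.7) = 0.002522 K/W
Sum of known resistances R_other = 0.002523 K/W
Total R = ΔT/Q = 28/640 = 0.04375 K/W
R_expanded polystyrene = R_total − R_other = 0.04123 K/W
k = L/(R·A) = 0.029/(0.04123×19.7)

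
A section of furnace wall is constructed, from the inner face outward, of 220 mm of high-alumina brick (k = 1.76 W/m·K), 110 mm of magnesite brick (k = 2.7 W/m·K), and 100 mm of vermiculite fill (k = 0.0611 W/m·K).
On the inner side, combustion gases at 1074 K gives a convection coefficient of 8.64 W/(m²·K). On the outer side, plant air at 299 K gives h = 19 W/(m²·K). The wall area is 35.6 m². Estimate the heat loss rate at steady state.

Series thermal resistances:
R_inner film = 1/(h_i·A) = 1/(8.64×35.6) = 0.003251 K/W
R_high-alumina brick = L/(kA) = 0.22/(1.76×35.6) = 0.003511 K/W
R_magnesite brick = L/(kA) = 0.11/(2.7×35.6) = 0.001144 K/W
R_vermiculite fill = L/(kA) = 0.1/(0.0611×35.6) = 0.04597 K/W
R_outer film = 1/(h_o·A) = 1/(19×35.6) = 0.001478 K/W
R_total = 0.05536 K/W
Q = ΔT / R_total = 775 / 0.05536

Q ≈ 14000 W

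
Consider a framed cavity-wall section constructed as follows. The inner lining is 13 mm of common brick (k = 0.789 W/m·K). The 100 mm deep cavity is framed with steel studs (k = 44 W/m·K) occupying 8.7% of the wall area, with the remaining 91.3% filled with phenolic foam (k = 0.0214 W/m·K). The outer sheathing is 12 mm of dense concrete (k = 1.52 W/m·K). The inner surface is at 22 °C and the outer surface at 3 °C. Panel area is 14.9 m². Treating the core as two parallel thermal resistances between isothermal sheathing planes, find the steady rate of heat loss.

Q ≈ 5620 W

Sheathing layers in series; stud and cavity paths in parallel between them.
R_inner = 0.013/(0.789×14.9) = 0.001106 K/W
R_stud  = 0.1/(44×0.087×14.9) = 0.001753 K/W
R_cav   = 0.1/(0.0214×0.913×14.9) = 0.3435 K/W
1/R_core = 1/R_stud + 1/R_cav → R_core = 0.001744 K/W
R_outer = 0.012/(1.52×14.9) = 5.298×10^-4 K/W
R_total = 0.00338 K/W
Q = ΔT/R_total = 19/0.00338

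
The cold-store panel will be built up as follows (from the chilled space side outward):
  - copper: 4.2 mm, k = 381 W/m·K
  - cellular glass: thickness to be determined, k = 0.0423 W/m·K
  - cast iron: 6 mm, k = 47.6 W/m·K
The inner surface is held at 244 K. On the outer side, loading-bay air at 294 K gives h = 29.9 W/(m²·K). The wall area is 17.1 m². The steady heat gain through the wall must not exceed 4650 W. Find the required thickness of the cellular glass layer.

L ≈ 6.36 mm

Treating each layer as a thermal resistance in series:
R_copper = L/(kA) = 0.0042/(381×17.1) = 6.447×10^-7 K/W
R_cast iron = L/(kA) = 0.006/(47.6×17.1) = 7.371×10^-6 K/W
R_outer film = 1/(h_o·A) = 1/(29.9×17.1) = 0.001956 K/W
Sum of the known resistances R_other = 0.001964 K/W
Required total resistance R_tot = ΔT/Q_allow = 50/4650 = 0.01075 K/W
R_cellular glass = R_tot − R_other = 0.008789 K/W
L = R·k·A = 0.008789×0.0423×17.1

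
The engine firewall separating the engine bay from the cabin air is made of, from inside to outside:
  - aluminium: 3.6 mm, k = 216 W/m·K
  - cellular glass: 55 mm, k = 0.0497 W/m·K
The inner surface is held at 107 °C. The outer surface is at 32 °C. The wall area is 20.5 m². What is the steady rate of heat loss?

Q ≈ 1390 W

Treating each layer as a thermal resistance in series:
R_aluminium = L/(kA) = 0.0036/(216×20.5) = 8.13×10^-7 K/W
R_cellular glass = L/(kA) = 0.055/(0.0497×20.5) = 0.05398 K/W
R_total = 0.05398 K/W
Q = ΔT / R_total = 75 / 0.05398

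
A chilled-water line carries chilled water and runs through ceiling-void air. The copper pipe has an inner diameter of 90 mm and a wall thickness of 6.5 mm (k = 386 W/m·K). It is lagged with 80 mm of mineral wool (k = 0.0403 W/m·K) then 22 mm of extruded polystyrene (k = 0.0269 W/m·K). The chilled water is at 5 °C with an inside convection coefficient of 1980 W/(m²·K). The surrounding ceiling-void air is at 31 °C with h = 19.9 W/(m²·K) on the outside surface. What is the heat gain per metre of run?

q′ ≈ 5.57 W/m

Per-layer cylindrical resistances, series-summed:
R_inner film = 1/(h_i·2πr₁L) = 1/(1980×2π×0.045×1) = 0.001786 K/W
R_copper pipe wall = ln(51.5/45)/(2π×386×1) = 5.563×10^-5 K/W
R_mineral wool = ln(131.5/51.5)/(2π×0.0403×1) = 3.702 K/W
R_extruded polystyrene = ln(153.5/131.5)/(2π×0.0269×1) = 0.9153 K/W
R_outer film = 1/(h_o·2πr_oL) = 1/(19.9×2π×0.1535×1) = 0.0521 K/W
R_total = 4.671 K/W
Q = ΔT/R_total = 26/4.671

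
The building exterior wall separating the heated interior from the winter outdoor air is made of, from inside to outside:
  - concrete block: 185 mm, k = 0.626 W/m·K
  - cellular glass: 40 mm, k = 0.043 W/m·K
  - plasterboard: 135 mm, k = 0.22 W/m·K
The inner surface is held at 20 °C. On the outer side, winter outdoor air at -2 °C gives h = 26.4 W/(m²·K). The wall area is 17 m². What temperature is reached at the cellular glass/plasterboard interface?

Series thermal resistances:
R_concrete block = L/(kA) = 0.185/(0.626×17) = 0.01738 K/W
R_cellular glass = L/(kA) = 0.04/(0.043×17) = 0.05472 K/W
R_plasterboard = L/(kA) = 0.135/(0.22×17) = 0.0361 K/W
R_outer film = 1/(h_o·A) = 1/(26.4×17) = 0.002228 K/W
R_total = 0.1104 K/W;  Q = ΔT/R_total = 22/0.1104 = 199.2 W
T_interface = T_inner − Q·ΣR(inner→interface) = 20 − 199×0.0721

T ≈ 5.64 °C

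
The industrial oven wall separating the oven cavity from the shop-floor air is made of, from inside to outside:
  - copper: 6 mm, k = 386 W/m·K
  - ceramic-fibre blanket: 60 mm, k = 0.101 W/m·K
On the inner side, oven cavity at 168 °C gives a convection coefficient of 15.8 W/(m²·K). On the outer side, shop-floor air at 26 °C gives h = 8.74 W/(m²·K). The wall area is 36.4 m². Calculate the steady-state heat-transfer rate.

Treating each layer as a thermal resistance in series:
R_inner film = 1/(h_i·A) = 1/(15.8×36.4) = 0.001739 K/W
R_copper = L/(kA) = 0.006/(386×36.4) = 4.27×10^-7 K/W
R_ceramic-fibre blanket = L/(kA) = 0.06/(0.101×36.4) = 0.01632 K/W
R_outer film = 1/(h_o·A) = 1/(8.74×36.4) = 0.003143 K/W
R_total = 0.0212 K/W
Q = ΔT / R_total = 142 / 0.0212

Q ≈ 6700 W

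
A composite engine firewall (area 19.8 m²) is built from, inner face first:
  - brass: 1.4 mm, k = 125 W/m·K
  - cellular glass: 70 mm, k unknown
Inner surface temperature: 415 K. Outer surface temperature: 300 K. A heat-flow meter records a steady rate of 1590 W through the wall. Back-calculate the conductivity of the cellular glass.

Thermal resistances in series:
R_brass = L/(kA) = 0.0014/(125×19.8) = 5.657×10^-7 K/W
Sum of known resistances R_other = 5.657×10^-7 K/W
Total R = ΔT/Q = 115/1590 = 0.07233 K/W
R_cellular glass = R_total − R_other = 0.07233 K/W
k = L/(R·A) = 0.07/(0.07233×19.8)

k ≈ 0.0489 W/(m·K)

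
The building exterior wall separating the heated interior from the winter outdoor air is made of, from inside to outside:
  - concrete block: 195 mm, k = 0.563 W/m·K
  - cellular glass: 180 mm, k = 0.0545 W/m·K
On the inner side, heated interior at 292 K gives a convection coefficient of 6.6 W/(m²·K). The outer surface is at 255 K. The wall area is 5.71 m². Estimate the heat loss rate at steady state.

Q ≈ 55.6 W

Model the wall as resistances in series:
R_inner film = 1/(h_i·A) = 1/(6.6×5.71) = 0.02654 K/W
R_concrete block = L/(kA) = 0.195/(0.563×5.71) = 0.06066 K/W
R_cellular glass = L/(kA) = 0.18/(0.0545×5.71) = 0.5784 K/W
R_total = 0.6656 K/W
Q = ΔT / R_total = 37 / 0.6656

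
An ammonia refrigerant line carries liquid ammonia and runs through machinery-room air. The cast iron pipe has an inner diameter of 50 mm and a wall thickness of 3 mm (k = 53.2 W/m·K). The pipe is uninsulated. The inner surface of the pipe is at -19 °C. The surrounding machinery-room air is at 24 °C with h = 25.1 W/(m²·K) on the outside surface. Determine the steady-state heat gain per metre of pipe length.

Per-layer cylindrical resistances, series-summed:
R_cast iron pipe wall = ln(28/25)/(2π×53.2×1) = 3.39×10^-4 K/W
R_outer film = 1/(h_o·2πr_oL) = 1/(25.1×2π×0.028×1) = 0.2265 K/W
R_total = 0.2268 K/W
Q = ΔT/R_total = 43/0.2268

q′ ≈ 190 W/m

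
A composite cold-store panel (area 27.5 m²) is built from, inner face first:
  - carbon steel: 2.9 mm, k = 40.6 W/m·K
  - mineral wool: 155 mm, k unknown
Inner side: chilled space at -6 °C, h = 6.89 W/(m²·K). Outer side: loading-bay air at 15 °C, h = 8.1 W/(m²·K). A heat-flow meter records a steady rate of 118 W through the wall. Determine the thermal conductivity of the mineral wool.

Treating each layer as a thermal resistance in series:
R_inner film = 1/(h_i·A) = 1/(6.89×27.5) = 0.005278 K/W
R_carbon steel = L/(kA) = 0.0029/(40.6×27.5) = 2.597×10^-6 K/W
R_outer film = 1/(h_o·A) = 1/(8.1×27.5) = 0.004489 K/W
Sum of known resistances R_other = 0.00977 K/W
Total R = ΔT/Q = 21/118 = 0.178 K/W
R_mineral wool = R_total − R_other = 0.1682 K/W
k = L/(R·A) = 0.155/(0.1682×27.5)

k ≈ 0.0335 W/(m·K)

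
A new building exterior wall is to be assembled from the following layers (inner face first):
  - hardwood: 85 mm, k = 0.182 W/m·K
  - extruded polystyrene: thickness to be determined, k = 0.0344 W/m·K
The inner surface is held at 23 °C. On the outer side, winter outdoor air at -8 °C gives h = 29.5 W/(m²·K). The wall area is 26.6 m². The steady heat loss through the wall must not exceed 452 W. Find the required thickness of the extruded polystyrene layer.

L ≈ 45.5 mm

Treating each layer as a thermal resistance in series:
R_hardwood = L/(kA) = 0.085/(0.182×26.6) = 0.01756 K/W
R_outer film = 1/(h_o·A) = 1/(29.5×26.6) = 0.001274 K/W
Sum of the known resistances R_other = 0.01883 K/W
Required total resistance R_tot = ΔT/Q_allow = 31/452 = 0.06858 K/W
R_extruded polystyrene = R_tot − R_other = 0.04975 K/W
L = R·k·A = 0.04975×0.0344×26.6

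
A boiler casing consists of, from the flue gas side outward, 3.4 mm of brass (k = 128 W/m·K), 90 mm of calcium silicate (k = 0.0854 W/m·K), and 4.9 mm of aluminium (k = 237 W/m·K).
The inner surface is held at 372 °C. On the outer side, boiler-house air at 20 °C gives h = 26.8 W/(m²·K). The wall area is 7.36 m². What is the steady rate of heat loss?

Treating each layer as a thermal resistance in series:
R_brass = L/(kA) = 0.0034/(128×7.36) = 3.609×10^-6 K/W
R_calcium silicate = L/(kA) = 0.09/(0.0854×7.36) = 0.1432 K/W
R_aluminium = L/(kA) = 0.0049/(237×7.36) = 2.809×10^-6 K/W
R_outer film = 1/(h_o·A) = 1/(26.8×7.36) = 0.00507 K/W
R_total = 0.1483 K/W
Q = ΔT / R_total = 352 / 0.1483

Q ≈ 2370 W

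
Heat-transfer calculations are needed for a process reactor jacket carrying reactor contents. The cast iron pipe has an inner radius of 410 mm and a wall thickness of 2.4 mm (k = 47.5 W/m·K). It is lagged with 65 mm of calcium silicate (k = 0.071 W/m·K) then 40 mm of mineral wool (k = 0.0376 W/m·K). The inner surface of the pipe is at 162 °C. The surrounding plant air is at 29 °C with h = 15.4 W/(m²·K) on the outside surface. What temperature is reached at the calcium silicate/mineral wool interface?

Radial resistances (cylindrical: R_cond = ln(r_o/r_i)/(2πkL), R_conv = 1/(h·2πrL)):
R_cast iron pipe wall = ln(412.4/410)/(2π×47.5×1) = 1.956×10^-5 K/W
R_calcium silicate = ln(477.4/412.4)/(2π×0.071×1) = 0.3281 K/W
R_mineral wool = ln(517.4/477.4)/(2π×0.0376×1) = 0.3406 K/W
R_outer film = 1/(h_o·2πr_oL) = 1/(15.4×2π×0.5174×1) = 0.01997 K/W
R_total = 0.6887 K/W
Q = ΔT/R_total = 133/0.6887
Q = 193 W/m
T_interface = T_inner − Q·ΣR(inner→interface) = 162 − 193×0.3281

T ≈ 98.6 °C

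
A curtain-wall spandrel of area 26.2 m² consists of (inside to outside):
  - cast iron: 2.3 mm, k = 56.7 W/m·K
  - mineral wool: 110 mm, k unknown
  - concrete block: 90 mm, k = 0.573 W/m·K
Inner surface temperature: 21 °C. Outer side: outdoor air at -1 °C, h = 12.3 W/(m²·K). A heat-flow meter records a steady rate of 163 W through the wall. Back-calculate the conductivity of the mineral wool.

k ≈ 0.0334 W/(m·K)

Series thermal resistances:
R_cast iron = L/(kA) = 0.0023/(56.7×26.2) = 1.548×10^-6 K/W
R_concrete block = L/(kA) = 0.09/(0.573×26.2) = 0.005995 K/W
R_outer film = 1/(h_o·A) = 1/(12.3×26.2) = 0.003103 K/W
Sum of known resistances R_other = 0.0091 K/W
Total R = ΔT/Q = 22/163 = 0.135 K/W
R_mineral wool = R_total − R_other = 0.1259 K/W
k = L/(R·A) = 0.11/(0.1259×26.2)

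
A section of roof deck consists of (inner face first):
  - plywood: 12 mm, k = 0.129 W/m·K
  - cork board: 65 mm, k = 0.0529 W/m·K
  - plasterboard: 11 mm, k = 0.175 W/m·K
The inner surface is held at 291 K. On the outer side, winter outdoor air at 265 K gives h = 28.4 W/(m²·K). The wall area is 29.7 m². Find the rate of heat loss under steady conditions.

Series thermal resistances:
R_plywood = L/(kA) = 0.012/(0.129×29.7) = 0.003132 K/W
R_cork board = L/(kA) = 0.065/(0.0529×29.7) = 0.04137 K/W
R_plasterboard = L/(kA) = 0.011/(0.175×29.7) = 0.002116 K/W
R_outer film = 1/(h_o·A) = 1/(28.4×29.7) = 0.001186 K/W
R_total = 0.04781 K/W
Q = ΔT / R_total = 26 / 0.04781

Q ≈ 544 W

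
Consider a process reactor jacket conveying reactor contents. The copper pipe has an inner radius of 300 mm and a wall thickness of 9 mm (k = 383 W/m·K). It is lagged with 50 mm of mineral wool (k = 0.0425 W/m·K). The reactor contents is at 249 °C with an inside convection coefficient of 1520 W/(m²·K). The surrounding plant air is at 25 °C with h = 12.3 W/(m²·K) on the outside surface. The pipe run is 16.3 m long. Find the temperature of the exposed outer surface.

T ≈ 38.5 °C

For a radial system each layer contributes R = ln(r_out/r_in)/(2πkL); films add R = 1/(hA).
R_inner film = 1/(h_i·2πr₁L) = 1/(1520×2π×0.3×16.3) = 2.141×10^-5 K/W
R_copper pipe wall = ln(309/300)/(2π×383×16.3) = 7.536×10^-7 K/W
R_mineral wool = ln(359/309)/(2π×0.0425×16.3) = 0.03446 K/W
R_outer film = 1/(h_o·2πr_oL) = 1/(12.3×2π×0.359×16.3) = 0.002211 K/W
R_total = 0.03669 K/W
Q = ΔT/R_total = 224/0.03669
Q = 6110 W
T_interface = T_inner − Q·ΣR(inner→interface) = 249 − 6110×0.03448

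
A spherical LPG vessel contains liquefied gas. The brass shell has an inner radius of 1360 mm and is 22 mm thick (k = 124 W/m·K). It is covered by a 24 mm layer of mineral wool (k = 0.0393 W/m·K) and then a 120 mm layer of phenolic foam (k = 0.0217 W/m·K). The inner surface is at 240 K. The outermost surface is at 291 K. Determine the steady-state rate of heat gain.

Q ≈ 222 W

For a spherical shell R = (1/r₁ − 1/r₂)/(4πk); film R = 1/(h·4πr²). In series:
R_brass shell = (1/1.36 − 1/1.382)/(4π×124) = 7.512×10^-6 K/W
R_mineral wool = (1/1.382 − 1/1.406)/(4π×0.0393) = 0.02501 K/W
R_phenolic foam = (1/1.406 − 1/1.526)/(4π×0.0217) = 0.2051 K/W
R_total = 0.2301 K/W
Q = ΔT/R_total = 51/0.2301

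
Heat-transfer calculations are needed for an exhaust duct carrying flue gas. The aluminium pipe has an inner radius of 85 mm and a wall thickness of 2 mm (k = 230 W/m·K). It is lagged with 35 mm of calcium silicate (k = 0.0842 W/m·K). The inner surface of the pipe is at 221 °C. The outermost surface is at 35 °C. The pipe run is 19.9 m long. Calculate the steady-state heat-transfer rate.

Cylindrical conduction, so R = ln(r₂/r₁)/(2πkL) per layer, in series:
R_aluminium pipe wall = ln(87/85)/(2π×230×19.9) = 8.087×10^-7 K/W
R_calcium silicate = ln(122/87)/(2π×0.0842×19.9) = 0.03212 K/W
R_total = 0.03212 K/W
Q = ΔT/R_total = 186/0.03212

Q ≈ 5790 W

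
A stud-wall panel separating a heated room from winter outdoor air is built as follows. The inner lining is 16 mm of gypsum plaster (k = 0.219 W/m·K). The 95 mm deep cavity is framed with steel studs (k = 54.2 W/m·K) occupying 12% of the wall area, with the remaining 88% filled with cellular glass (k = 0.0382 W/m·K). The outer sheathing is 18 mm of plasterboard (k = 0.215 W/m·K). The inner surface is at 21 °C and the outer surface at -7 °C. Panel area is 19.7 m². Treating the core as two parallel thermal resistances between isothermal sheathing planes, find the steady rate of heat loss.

Sheathing layers in series; stud and cavity paths in parallel between them.
R_inner = 0.016/(0.219×19.7) = 0.003709 K/W
R_stud  = 0.095/(54.2×0.12×19.7) = 7.414×10^-4 K/W
R_cav   = 0.095/(0.0382×0.88×19.7) = 0.1435 K/W
1/R_core = 1/R_stud + 1/R_cav → R_core = 7.376×10^-4 K/W
R_outer = 0.018/(0.215×19.7) = 0.00425 K/W
R_total = 0.008696 K/W
Q = ΔT/R_total = 28/0.008696

Q ≈ 3220 W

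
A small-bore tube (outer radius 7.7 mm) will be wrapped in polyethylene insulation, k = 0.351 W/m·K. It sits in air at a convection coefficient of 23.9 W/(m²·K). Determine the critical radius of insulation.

For a cylinder r_cr = k/h = 0.351/23.9
r_cr = 14.7 mm; since the bare radius (7.7 mm) is below r_cr, adding a thin layer of insulation will *increase* heat loss.

r_cr ≈ 14.7 mm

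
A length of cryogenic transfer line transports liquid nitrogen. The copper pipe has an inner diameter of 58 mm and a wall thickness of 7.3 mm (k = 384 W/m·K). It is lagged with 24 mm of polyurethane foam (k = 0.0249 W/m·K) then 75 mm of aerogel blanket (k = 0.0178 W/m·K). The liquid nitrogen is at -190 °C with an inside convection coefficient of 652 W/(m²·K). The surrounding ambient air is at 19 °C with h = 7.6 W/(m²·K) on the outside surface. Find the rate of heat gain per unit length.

q′ ≈ 19.7 W/m

Cylindrical conduction, so R = ln(r₂/r₁)/(2πkL) per layer, in series:
R_inner film = 1/(h_i·2πr₁L) = 1/(652×2π×0.029×1) = 0.008417 K/W
R_copper pipe wall = ln(36.3/29)/(2π×384×1) = 9.306×10^-5 K/W
R_polyurethane foam = ln(60.3/36.3)/(2π×0.0249×1) = 3.244 K/W
R_aerogel blanket = ln(135.3/60.3)/(2π×0.0178×1) = 7.226 K/W
R_outer film = 1/(h_o·2πr_oL) = 1/(7.6×2π×0.1353×1) = 0.1548 K/W
R_total = 10.63 K/W
Q = ΔT/R_total = 209/10.63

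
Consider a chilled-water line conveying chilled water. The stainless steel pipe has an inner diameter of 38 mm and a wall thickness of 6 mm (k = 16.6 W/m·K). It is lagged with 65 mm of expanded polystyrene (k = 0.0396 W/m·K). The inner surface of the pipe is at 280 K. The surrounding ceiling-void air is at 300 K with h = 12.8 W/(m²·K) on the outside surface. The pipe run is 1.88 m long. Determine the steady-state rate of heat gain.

Radial resistances (cylindrical: R_cond = ln(r_o/r_i)/(2πkL), R_conv = 1/(h·2πrL)):
R_stainless steel pipe wall = ln(25/19)/(2π×16.6×1.88) = 0.0014 K/W
R_expanded polystyrene = ln(90/25)/(2π×0.0396×1.88) = 2.738 K/W
R_outer film = 1/(h_o·2πr_oL) = 1/(12.8×2π×0.09×1.88) = 0.07349 K/W
R_total = 2.813 K/W
Q = ΔT/R_total = 20/2.813

Q ≈ 7.11 W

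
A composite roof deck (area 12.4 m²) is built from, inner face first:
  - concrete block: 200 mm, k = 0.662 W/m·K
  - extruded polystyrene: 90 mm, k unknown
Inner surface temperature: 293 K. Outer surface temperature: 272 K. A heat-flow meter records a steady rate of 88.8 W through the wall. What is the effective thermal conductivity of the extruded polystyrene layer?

Using the resistance-network approach (series):
R_concrete block = L/(kA) = 0.2/(0.662×12.4) = 0.02436 K/W
Sum of known resistances R_other = 0.02436 K/W
Total R = ΔT/Q = 21/88.8 = 0.2365 K/W
R_extruded polystyrene = R_total − R_other = 0.2121 K/W
k = L/(R·A) = 0.09/(0.2121×12.4)

k ≈ 0.0342 W/(m·K)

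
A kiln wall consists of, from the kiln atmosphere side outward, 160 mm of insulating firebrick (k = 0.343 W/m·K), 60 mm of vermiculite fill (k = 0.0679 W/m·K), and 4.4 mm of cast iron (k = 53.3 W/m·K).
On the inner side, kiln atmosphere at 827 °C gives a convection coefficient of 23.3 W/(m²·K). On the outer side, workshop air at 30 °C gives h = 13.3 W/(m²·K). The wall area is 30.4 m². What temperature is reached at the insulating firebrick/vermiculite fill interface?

Thermal resistances in series:
R_inner film = 1/(h_i·A) = 1/(23.3×30.4) = 0.001412 K/W
R_insulating firebrick = L/(kA) = 0.16/(0.343×30.4) = 0.01534 K/W
R_vermiculite fill = L/(kA) = 0.06/(0.0679×30.4) = 0.02907 K/W
R_cast iron = L/(kA) = 0.0044/(53.3×30.4) = 2.716×10^-6 K/W
R_outer film = 1/(h_o·A) = 1/(13.3×30.4) = 0.002473 K/W
R_total = 0.0483 K/W;  Q = ΔT/R_total = 797/0.0483 = 16500 W
T_interface = T_inner − Q·ΣR(inner→interface) = 827 − 16500×0.01676

T ≈ 551 °C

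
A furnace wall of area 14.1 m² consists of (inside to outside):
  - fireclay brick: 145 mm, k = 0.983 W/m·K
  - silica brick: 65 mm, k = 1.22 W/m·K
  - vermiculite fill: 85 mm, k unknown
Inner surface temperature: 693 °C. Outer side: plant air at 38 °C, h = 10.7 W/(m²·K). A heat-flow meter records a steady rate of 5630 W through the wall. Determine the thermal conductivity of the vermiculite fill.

k ≈ 0.0631 W/(m·K)

Model the wall as resistances in series:
R_fireclay brick = L/(kA) = 0.145/(0.983×14.1) = 0.01046 K/W
R_silica brick = L/(kA) = 0.065/(1.22×14.1) = 0.003779 K/W
R_outer film = 1/(h_o·A) = 1/(10.7×14.1) = 0.006628 K/W
Sum of known resistances R_other = 0.02087 K/W
Total R = ΔT/Q = 655/5630 = 0.1163 K/W
R_vermiculite fill = R_total − R_other = 0.09547 K/W
k = L/(R·A) = 0.085/(0.09547×14.1)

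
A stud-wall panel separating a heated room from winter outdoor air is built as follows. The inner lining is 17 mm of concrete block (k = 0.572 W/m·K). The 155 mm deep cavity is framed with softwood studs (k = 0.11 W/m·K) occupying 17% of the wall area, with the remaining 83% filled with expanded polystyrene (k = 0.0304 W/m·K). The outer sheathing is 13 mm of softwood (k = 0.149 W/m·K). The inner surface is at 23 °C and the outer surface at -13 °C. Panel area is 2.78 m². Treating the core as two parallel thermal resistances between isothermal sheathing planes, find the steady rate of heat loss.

Q ≈ 27.5 W

Sheathing layers in series; stud and cavity paths in parallel between them.
R_inner = 0.017/(0.572×2.78) = 0.01069 K/W
R_stud  = 0.155/(0.11×0.17×2.78) = 2.982 K/W
R_cav   = 0.155/(0.0304×0.83×2.78) = 2.21 K/W
1/R_core = 1/R_stud + 1/R_cav → R_core = 1.269 K/W
R_outer = 0.013/(0.149×2.78) = 0.03138 K/W
R_total = 1.311 K/W
Q = ΔT/R_total = 36/1.311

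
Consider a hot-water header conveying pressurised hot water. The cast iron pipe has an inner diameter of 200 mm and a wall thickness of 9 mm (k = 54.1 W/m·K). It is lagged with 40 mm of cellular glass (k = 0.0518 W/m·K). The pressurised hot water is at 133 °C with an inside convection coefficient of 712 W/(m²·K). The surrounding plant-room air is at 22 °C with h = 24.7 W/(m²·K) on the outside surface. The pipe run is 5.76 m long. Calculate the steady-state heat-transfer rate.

Q ≈ 635 W

Cylindrical conduction, so R = ln(r₂/r₁)/(2πkL) per layer, in series:
R_inner film = 1/(h_i·2πr₁L) = 1/(712×2π×0.1×5.76) = 3.881×10^-4 K/W
R_cast iron pipe wall = ln(109/100)/(2π×54.1×5.76) = 4.401×10^-5 K/W
R_cellular glass = ln(149/109)/(2π×0.0518×5.76) = 0.1667 K/W
R_outer film = 1/(h_o·2πr_oL) = 1/(24.7×2π×0.149×5.76) = 0.007508 K/W
R_total = 0.1747 K/W
Q = ΔT/R_total = 111/0.1747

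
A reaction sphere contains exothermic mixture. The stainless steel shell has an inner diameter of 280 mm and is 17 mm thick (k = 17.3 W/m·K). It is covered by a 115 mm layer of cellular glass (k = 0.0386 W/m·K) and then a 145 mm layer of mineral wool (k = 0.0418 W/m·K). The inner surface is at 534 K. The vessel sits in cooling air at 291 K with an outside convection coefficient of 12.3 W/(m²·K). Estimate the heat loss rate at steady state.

Q ≈ 30.3 W

For a spherical shell R = (1/r₁ − 1/r₂)/(4πk); film R = 1/(h·4πr²). In series:
R_stainless steel shell = (1/0.14 − 1/0.157)/(4π×17.3) = 0.003558 K/W
R_cellular glass = (1/0.157 − 1/0.272)/(4π×0.0386) = 5.552 K/W
R_mineral wool = (1/0.272 − 1/0.417)/(4π×0.0418) = 2.434 K/W
R_outer film = 1/(h·4πr_o²) = 1/(12.3×4π×0.417²) = 0.03721 K/W
R_total = 8.026 K/W
Q = ΔT/R_total = 243/8.026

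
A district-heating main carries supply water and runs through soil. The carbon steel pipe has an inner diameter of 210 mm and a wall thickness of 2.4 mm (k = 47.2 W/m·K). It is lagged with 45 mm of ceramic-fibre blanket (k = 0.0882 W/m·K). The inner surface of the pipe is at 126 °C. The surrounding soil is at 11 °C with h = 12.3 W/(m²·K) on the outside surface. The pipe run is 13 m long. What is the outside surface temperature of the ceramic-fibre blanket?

Radial resistances (cylindrical: R_cond = ln(r_o/r_i)/(2πkL), R_conv = 1/(h·2πrL)):
R_carbon steel pipe wall = ln(107.4/105)/(2π×47.2×13) = 5.862×10^-6 K/W
R_ceramic-fibre blanket = ln(152.4/107.4)/(2π×0.0882×13) = 0.04857 K/W
R_outer film = 1/(h_o·2πr_oL) = 1/(12.3×2π×0.1524×13) = 0.006531 K/W
R_total = 0.05511 K/W
Q = ΔT/R_total = 115/0.05511
Q = 2090 W
T_interface = T_inner − Q·ΣR(inner→interface) = 126 − 2090×0.04858

T ≈ 24.6 °C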